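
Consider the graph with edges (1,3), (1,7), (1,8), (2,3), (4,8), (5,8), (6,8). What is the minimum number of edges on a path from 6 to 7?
3 (path: 6 -> 8 -> 1 -> 7, 3 edges)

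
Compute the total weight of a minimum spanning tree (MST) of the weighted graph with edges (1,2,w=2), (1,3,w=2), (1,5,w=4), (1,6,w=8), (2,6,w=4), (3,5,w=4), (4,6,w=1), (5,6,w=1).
10 (MST edges: (1,2,w=2), (1,3,w=2), (1,5,w=4), (4,6,w=1), (5,6,w=1); sum of weights 2 + 2 + 4 + 1 + 1 = 10)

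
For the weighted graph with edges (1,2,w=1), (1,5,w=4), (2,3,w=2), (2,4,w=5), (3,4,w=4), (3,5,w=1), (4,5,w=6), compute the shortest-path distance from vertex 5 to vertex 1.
4 (path: 5 -> 1; weights 4 = 4)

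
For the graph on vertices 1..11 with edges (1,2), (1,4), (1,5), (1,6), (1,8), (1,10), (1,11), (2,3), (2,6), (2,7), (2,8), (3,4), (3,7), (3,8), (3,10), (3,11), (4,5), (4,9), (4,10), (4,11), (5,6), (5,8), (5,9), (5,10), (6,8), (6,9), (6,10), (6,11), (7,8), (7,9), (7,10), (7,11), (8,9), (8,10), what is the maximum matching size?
5 (matching: (1,8), (3,7), (4,11), (5,10), (6,9); upper bound floor(n/2) = floor(11/2) = 5)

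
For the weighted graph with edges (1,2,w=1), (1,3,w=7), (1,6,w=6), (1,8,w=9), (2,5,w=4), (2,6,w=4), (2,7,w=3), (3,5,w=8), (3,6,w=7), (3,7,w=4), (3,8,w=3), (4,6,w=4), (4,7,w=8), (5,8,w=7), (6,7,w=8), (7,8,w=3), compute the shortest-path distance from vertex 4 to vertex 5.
12 (path: 4 -> 6 -> 2 -> 5; weights 4 + 4 + 4 = 12)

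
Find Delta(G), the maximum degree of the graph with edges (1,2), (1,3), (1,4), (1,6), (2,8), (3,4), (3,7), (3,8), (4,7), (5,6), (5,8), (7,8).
4 (attained at vertices 1, 3, 8)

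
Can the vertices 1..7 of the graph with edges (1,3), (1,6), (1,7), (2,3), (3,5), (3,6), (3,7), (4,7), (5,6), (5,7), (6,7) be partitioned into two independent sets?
No (odd cycle of length 3: 7 -> 1 -> 6 -> 7)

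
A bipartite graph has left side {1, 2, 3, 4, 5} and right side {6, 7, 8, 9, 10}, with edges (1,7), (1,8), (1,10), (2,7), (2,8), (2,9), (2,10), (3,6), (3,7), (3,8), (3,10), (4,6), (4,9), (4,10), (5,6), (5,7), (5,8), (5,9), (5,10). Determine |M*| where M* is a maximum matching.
5 (matching: (1,10), (2,9), (3,8), (4,6), (5,7); upper bound min(|L|,|R|) = min(5,5) = 5)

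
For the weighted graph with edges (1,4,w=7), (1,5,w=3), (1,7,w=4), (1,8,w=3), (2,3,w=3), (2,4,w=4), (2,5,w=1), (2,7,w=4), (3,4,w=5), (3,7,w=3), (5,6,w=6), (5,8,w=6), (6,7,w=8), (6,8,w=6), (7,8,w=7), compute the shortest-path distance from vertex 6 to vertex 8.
6 (path: 6 -> 8; weights 6 = 6)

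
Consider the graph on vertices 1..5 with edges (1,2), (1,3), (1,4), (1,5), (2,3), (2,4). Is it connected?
Yes (BFS from 1 visits [1, 2, 3, 4, 5] — all 5 vertices reached)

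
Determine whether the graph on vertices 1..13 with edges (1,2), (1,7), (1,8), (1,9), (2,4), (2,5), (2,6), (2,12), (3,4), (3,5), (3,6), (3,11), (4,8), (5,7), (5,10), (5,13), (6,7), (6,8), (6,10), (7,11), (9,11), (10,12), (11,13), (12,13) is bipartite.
Yes. Partition: {1, 4, 5, 6, 11, 12}, {2, 3, 7, 8, 9, 10, 13}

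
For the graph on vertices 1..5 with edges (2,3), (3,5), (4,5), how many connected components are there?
2 (components: {1}, {2, 3, 4, 5})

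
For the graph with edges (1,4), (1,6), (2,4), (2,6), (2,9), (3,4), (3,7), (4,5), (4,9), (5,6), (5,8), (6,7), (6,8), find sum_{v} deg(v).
26 (handshake: sum of degrees = 2|E| = 2 x 13 = 26)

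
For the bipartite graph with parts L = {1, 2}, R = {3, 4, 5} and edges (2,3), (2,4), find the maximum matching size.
1 (matching: (2,4); upper bound min(|L|,|R|) = min(2,3) = 2)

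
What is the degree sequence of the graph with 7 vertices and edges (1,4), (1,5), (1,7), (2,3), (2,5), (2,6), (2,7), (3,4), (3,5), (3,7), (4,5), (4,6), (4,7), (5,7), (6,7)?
[6, 5, 5, 4, 4, 3, 3] (degrees: deg(1)=3, deg(2)=4, deg(3)=4, deg(4)=5, deg(5)=5, deg(6)=3, deg(7)=6)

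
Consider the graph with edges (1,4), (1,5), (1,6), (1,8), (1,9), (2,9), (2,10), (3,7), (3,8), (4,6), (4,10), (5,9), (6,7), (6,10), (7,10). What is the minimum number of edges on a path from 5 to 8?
2 (path: 5 -> 1 -> 8, 2 edges)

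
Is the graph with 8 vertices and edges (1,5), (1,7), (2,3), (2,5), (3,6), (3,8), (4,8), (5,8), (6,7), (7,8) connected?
Yes (BFS from 1 visits [1, 5, 7, 2, 8, 6, 3, 4] — all 8 vertices reached)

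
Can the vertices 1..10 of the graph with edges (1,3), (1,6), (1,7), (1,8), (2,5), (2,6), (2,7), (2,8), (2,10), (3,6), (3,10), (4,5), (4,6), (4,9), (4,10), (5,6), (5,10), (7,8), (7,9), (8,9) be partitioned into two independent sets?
No (odd cycle of length 3: 7 -> 1 -> 8 -> 7)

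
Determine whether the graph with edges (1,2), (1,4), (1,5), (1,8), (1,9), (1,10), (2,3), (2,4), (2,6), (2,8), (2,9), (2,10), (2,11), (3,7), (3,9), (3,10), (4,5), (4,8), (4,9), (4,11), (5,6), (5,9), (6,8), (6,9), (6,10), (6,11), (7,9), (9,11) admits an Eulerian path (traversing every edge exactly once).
Yes — and in fact it has an Eulerian circuit (the graph is connected and all 11 vertices have even degree)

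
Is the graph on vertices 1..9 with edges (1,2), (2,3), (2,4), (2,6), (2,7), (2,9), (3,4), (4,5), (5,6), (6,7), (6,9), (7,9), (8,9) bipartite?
No (odd cycle of length 3: 9 -> 2 -> 6 -> 9)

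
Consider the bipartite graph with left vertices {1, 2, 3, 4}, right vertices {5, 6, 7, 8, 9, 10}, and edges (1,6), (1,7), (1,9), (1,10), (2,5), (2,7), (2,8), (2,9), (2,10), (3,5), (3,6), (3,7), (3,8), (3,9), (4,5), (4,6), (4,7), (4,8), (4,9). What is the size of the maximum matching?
4 (matching: (1,10), (2,9), (3,8), (4,7); upper bound min(|L|,|R|) = min(4,6) = 4)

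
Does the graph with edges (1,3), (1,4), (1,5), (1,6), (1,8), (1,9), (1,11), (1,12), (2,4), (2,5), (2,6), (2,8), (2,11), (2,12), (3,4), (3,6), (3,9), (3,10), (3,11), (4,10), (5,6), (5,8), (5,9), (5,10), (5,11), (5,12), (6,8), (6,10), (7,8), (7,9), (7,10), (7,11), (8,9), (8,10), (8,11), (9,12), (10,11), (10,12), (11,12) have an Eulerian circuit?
Yes (the graph is connected and all 12 vertices have even degree)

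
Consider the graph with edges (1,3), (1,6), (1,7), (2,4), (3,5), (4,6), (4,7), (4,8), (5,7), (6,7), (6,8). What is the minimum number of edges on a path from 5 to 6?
2 (path: 5 -> 7 -> 6, 2 edges)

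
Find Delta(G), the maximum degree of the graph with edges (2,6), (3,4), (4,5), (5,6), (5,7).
3 (attained at vertex 5)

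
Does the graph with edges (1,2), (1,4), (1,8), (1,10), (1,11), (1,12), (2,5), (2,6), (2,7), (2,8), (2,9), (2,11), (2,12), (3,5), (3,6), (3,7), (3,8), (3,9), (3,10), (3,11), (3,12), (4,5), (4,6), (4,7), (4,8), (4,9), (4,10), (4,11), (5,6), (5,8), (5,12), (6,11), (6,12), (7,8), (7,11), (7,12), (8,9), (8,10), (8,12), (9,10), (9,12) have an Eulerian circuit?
No (2 vertices have odd degree: {8, 10}; Eulerian circuit requires 0)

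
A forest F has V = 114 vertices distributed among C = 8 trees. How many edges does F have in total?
106 (Each of the 8 component trees on V_i vertices has V_i - 1 edges; summing gives V - C = 114 - 8 = 106)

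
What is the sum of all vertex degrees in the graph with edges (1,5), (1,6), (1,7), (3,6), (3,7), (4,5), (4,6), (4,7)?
16 (handshake: sum of degrees = 2|E| = 2 x 8 = 16)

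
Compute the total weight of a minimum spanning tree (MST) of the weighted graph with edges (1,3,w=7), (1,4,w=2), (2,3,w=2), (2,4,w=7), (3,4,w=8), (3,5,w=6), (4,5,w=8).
17 (MST edges: (1,3,w=7), (1,4,w=2), (2,3,w=2), (3,5,w=6); sum of weights 7 + 2 + 2 + 6 = 17)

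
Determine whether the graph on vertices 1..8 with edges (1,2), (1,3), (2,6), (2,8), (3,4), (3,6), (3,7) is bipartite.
Yes. Partition: {1, 4, 5, 6, 7, 8}, {2, 3}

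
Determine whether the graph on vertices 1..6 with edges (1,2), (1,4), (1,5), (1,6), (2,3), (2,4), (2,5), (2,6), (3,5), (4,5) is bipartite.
No (odd cycle of length 3: 6 -> 1 -> 2 -> 6)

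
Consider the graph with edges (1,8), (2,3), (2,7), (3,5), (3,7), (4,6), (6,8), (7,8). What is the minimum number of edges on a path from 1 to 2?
3 (path: 1 -> 8 -> 7 -> 2, 3 edges)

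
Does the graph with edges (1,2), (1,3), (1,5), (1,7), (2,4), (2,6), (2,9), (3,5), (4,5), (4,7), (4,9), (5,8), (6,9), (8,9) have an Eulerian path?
Yes — and in fact it has an Eulerian circuit (the graph is connected and all 9 vertices have even degree)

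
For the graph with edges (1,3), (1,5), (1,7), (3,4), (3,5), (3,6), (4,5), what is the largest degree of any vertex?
4 (attained at vertex 3)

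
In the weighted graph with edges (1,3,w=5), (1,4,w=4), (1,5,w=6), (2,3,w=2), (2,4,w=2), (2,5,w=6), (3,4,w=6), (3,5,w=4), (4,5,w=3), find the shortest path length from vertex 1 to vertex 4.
4 (path: 1 -> 4; weights 4 = 4)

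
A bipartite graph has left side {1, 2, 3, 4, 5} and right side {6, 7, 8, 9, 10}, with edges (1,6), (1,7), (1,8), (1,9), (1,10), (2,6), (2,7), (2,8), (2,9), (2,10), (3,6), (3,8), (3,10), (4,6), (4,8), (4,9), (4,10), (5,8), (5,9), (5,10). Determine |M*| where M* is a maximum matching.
5 (matching: (1,10), (2,7), (3,8), (4,6), (5,9); upper bound min(|L|,|R|) = min(5,5) = 5)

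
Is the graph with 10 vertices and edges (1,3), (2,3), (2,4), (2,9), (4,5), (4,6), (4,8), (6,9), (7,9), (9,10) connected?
Yes (BFS from 1 visits [1, 3, 2, 4, 9, 5, 6, 8, 7, 10] — all 10 vertices reached)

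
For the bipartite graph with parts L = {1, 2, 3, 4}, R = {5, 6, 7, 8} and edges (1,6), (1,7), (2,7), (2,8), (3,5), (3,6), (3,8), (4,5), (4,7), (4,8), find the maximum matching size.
4 (matching: (1,7), (2,8), (3,6), (4,5); upper bound min(|L|,|R|) = min(4,4) = 4)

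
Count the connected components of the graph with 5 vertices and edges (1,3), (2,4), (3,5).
2 (components: {1, 3, 5}, {2, 4})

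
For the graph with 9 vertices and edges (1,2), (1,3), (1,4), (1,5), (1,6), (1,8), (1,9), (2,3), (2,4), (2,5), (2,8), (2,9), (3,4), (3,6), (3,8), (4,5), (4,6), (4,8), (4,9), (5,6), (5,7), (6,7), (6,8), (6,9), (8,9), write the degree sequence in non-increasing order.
[7, 7, 7, 6, 6, 5, 5, 5, 2] (degrees: deg(1)=7, deg(2)=6, deg(3)=5, deg(4)=7, deg(5)=5, deg(6)=7, deg(7)=2, deg(8)=6, deg(9)=5)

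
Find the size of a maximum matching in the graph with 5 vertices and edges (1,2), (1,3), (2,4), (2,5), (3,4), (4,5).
2 (matching: (2,5), (3,4); upper bound floor(n/2) = floor(5/2) = 2)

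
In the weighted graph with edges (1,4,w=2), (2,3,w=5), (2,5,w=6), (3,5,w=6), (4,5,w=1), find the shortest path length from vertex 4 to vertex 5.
1 (path: 4 -> 5; weights 1 = 1)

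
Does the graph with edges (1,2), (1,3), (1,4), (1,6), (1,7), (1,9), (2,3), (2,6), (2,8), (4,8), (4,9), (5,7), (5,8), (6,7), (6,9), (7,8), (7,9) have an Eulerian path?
Yes (the graph is connected and exactly 2 vertices have odd degree: {4, 7}; any Eulerian path must start and end at those)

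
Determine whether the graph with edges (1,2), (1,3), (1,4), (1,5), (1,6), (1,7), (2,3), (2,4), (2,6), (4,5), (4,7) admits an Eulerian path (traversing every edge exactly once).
Yes — and in fact it has an Eulerian circuit (the graph is connected and all 7 vertices have even degree)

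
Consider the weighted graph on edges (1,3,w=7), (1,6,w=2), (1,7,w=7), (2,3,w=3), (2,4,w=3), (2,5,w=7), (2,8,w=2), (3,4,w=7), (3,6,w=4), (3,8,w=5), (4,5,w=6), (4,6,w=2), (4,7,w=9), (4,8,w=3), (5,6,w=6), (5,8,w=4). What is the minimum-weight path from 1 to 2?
7 (path: 1 -> 6 -> 4 -> 2; weights 2 + 2 + 3 = 7)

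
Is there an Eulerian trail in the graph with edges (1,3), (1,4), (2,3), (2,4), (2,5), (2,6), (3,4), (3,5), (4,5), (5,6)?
Yes — and in fact it has an Eulerian circuit (the graph is connected and all 6 vertices have even degree)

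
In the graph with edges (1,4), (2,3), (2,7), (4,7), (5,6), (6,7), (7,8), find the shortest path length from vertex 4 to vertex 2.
2 (path: 4 -> 7 -> 2, 2 edges)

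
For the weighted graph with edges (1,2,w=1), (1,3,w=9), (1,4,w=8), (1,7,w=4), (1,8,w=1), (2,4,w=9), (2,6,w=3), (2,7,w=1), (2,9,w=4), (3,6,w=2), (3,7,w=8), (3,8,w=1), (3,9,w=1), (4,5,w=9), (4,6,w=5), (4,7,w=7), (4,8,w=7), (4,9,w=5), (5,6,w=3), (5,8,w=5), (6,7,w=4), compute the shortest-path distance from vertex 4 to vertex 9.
5 (path: 4 -> 9; weights 5 = 5)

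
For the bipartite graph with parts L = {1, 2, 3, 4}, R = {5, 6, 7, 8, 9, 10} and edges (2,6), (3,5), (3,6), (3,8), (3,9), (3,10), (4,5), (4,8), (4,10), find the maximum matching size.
3 (matching: (2,6), (3,9), (4,10); upper bound min(|L|,|R|) = min(4,6) = 4)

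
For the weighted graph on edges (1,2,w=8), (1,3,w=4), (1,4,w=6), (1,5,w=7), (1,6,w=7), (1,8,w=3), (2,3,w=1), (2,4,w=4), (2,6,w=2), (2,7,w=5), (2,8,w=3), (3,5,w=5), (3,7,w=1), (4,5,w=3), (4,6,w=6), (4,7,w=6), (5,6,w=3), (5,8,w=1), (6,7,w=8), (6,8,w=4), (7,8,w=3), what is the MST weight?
14 (MST edges: (1,8,w=3), (2,3,w=1), (2,6,w=2), (2,8,w=3), (3,7,w=1), (4,5,w=3), (5,8,w=1); sum of weights 3 + 1 + 2 + 3 + 1 + 3 + 1 = 14)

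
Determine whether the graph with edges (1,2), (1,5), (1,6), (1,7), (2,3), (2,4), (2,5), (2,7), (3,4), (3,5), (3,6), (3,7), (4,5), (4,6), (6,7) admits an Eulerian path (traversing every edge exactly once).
Yes (the graph is connected and exactly 2 vertices have odd degree: {2, 3}; any Eulerian path must start and end at those)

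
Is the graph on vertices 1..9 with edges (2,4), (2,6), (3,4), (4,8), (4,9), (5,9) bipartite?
Yes. Partition: {1, 2, 3, 7, 8, 9}, {4, 5, 6}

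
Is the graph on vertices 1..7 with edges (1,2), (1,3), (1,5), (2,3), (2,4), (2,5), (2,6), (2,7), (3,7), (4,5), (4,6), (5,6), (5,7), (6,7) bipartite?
No (odd cycle of length 3: 5 -> 1 -> 2 -> 5)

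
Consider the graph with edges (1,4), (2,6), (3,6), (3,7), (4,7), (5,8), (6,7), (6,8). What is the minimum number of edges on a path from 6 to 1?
3 (path: 6 -> 7 -> 4 -> 1, 3 edges)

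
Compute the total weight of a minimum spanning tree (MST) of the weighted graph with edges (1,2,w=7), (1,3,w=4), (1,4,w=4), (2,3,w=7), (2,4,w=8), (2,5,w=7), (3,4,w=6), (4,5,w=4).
19 (MST edges: (1,2,w=7), (1,3,w=4), (1,4,w=4), (4,5,w=4); sum of weights 7 + 4 + 4 + 4 = 19)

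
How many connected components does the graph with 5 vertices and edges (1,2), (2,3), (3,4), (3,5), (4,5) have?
1 (components: {1, 2, 3, 4, 5})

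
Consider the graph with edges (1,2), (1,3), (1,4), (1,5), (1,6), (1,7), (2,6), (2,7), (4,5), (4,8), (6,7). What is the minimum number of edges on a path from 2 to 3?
2 (path: 2 -> 1 -> 3, 2 edges)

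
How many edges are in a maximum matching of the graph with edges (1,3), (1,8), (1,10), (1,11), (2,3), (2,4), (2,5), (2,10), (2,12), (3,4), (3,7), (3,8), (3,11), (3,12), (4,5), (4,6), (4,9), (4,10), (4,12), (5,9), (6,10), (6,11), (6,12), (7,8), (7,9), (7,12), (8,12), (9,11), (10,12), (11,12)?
6 (matching: (1,3), (2,5), (4,10), (6,11), (7,9), (8,12); upper bound floor(n/2) = floor(12/2) = 6)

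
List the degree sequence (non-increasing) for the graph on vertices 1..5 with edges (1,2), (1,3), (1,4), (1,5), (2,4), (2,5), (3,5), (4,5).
[4, 4, 3, 3, 2] (degrees: deg(1)=4, deg(2)=3, deg(3)=2, deg(4)=3, deg(5)=4)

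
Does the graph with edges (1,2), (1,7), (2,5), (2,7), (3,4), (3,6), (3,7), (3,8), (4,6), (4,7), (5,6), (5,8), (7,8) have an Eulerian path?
No (6 vertices have odd degree: {2, 4, 5, 6, 7, 8}; Eulerian path requires 0 or 2)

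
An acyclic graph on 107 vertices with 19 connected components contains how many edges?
88 (Each of the 19 component trees on V_i vertices has V_i - 1 edges; summing gives V - C = 107 - 19 = 88)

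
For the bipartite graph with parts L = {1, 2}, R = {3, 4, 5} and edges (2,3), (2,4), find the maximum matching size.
1 (matching: (2,4); upper bound min(|L|,|R|) = min(2,3) = 2)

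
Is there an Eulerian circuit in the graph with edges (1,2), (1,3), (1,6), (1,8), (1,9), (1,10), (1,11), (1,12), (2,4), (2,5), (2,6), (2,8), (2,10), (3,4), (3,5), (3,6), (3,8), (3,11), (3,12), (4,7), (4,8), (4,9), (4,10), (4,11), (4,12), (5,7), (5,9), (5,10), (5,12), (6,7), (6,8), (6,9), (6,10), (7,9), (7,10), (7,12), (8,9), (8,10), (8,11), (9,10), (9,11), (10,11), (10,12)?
No (2 vertices have odd degree: {3, 6}; Eulerian circuit requires 0)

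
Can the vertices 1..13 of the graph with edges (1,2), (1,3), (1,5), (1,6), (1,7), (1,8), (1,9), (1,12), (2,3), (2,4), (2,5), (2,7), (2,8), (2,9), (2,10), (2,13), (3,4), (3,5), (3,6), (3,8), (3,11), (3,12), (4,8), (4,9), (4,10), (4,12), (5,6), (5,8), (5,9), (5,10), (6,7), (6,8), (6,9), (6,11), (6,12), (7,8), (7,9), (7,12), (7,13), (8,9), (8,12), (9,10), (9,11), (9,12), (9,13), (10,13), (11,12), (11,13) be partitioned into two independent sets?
No (odd cycle of length 3: 6 -> 1 -> 12 -> 6)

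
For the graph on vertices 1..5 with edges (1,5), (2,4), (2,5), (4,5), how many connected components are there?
2 (components: {1, 2, 4, 5}, {3})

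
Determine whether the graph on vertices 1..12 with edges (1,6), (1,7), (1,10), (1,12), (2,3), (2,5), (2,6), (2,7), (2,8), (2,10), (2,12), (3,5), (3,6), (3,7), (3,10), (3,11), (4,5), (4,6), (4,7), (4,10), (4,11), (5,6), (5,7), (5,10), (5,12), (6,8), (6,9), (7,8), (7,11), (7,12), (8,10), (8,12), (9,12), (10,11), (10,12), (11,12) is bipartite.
No (odd cycle of length 3: 7 -> 1 -> 12 -> 7)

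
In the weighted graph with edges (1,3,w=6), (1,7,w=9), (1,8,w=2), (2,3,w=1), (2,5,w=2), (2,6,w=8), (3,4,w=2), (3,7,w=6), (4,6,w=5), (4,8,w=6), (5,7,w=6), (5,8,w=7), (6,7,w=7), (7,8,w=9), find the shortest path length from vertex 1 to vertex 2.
7 (path: 1 -> 3 -> 2; weights 6 + 1 = 7)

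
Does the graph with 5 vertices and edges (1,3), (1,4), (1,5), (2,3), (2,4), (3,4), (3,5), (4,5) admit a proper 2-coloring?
No (odd cycle of length 3: 5 -> 1 -> 3 -> 5)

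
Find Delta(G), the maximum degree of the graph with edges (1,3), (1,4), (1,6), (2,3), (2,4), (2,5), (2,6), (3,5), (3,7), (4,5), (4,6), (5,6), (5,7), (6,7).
5 (attained at vertices 5, 6)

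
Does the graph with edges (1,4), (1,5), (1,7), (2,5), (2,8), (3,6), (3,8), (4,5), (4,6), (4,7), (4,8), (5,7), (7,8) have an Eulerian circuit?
No (2 vertices have odd degree: {1, 4}; Eulerian circuit requires 0)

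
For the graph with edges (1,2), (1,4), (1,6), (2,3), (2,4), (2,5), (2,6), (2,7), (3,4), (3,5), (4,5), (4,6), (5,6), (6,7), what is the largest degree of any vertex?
6 (attained at vertex 2)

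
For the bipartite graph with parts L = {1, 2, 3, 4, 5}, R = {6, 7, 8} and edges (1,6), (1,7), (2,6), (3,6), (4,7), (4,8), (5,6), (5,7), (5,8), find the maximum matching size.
3 (matching: (1,7), (2,6), (4,8); upper bound min(|L|,|R|) = min(5,3) = 3)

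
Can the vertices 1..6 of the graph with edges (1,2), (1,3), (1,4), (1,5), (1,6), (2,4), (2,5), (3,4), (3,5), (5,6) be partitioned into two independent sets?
No (odd cycle of length 3: 3 -> 1 -> 4 -> 3)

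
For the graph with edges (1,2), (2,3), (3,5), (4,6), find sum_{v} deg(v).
8 (handshake: sum of degrees = 2|E| = 2 x 4 = 8)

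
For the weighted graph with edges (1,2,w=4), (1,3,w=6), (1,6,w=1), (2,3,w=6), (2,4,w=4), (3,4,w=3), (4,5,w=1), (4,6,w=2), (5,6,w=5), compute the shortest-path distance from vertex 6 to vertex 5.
3 (path: 6 -> 4 -> 5; weights 2 + 1 = 3)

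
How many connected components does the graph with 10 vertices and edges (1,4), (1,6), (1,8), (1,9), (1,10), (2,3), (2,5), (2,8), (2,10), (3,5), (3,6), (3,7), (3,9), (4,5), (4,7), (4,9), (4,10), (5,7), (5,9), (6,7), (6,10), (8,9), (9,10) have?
1 (components: {1, 2, 3, 4, 5, 6, 7, 8, 9, 10})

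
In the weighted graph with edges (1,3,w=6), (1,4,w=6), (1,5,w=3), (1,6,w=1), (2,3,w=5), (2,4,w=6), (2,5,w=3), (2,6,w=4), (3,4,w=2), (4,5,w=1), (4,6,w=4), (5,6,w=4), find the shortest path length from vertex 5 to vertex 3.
3 (path: 5 -> 4 -> 3; weights 1 + 2 = 3)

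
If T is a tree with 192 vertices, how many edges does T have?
191 (A tree on V vertices has V - 1 edges, so 192 - 1 = 191)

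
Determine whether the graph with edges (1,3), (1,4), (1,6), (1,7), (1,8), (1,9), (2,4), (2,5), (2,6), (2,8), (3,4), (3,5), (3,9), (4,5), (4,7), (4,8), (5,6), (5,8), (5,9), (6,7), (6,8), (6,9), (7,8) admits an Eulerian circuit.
Yes (the graph is connected and all 9 vertices have even degree)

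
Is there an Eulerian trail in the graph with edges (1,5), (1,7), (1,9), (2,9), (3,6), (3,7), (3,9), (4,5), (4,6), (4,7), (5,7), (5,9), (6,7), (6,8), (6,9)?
No (8 vertices have odd degree: {1, 2, 3, 4, 6, 7, 8, 9}; Eulerian path requires 0 or 2)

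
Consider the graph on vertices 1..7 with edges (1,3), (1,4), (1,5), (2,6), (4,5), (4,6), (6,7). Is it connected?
Yes (BFS from 1 visits [1, 3, 4, 5, 6, 2, 7] — all 7 vertices reached)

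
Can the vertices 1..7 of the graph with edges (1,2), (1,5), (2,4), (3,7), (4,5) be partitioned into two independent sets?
Yes. Partition: {1, 3, 4, 6}, {2, 5, 7}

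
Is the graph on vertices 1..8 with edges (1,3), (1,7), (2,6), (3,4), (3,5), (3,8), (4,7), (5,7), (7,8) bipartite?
Yes. Partition: {1, 2, 4, 5, 8}, {3, 6, 7}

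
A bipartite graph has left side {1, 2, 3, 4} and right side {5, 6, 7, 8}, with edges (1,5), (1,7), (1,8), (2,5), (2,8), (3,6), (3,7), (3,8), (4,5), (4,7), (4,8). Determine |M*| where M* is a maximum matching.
4 (matching: (1,8), (2,5), (3,6), (4,7); upper bound min(|L|,|R|) = min(4,4) = 4)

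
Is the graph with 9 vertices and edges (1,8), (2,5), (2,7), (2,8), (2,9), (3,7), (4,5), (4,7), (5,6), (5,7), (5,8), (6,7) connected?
Yes (BFS from 1 visits [1, 8, 2, 5, 7, 9, 4, 6, 3] — all 9 vertices reached)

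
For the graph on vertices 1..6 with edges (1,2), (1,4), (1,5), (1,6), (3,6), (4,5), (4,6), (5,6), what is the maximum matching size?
3 (matching: (1,2), (3,6), (4,5); upper bound floor(n/2) = floor(6/2) = 3)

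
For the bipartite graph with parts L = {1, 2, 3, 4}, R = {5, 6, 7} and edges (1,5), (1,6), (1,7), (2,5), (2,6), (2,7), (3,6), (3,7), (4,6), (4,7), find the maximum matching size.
3 (matching: (1,7), (2,5), (3,6); upper bound min(|L|,|R|) = min(4,3) = 3)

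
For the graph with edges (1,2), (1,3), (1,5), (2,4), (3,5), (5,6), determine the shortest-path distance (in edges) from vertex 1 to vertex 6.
2 (path: 1 -> 5 -> 6, 2 edges)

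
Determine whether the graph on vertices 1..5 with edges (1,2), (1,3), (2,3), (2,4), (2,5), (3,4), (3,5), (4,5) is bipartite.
No (odd cycle of length 3: 3 -> 1 -> 2 -> 3)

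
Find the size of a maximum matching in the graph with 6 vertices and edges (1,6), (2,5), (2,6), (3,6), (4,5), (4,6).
2 (matching: (2,6), (4,5); upper bound floor(n/2) = floor(6/2) = 3)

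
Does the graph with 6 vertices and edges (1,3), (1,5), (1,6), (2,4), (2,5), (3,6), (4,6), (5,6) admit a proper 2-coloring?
No (odd cycle of length 3: 5 -> 1 -> 6 -> 5)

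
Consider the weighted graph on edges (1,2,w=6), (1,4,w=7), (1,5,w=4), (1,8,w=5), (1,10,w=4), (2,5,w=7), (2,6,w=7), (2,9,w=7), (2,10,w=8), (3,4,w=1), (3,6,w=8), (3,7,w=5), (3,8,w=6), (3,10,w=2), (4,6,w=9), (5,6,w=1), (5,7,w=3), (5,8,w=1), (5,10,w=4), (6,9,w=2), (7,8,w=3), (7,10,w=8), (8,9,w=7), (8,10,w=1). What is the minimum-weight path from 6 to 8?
2 (path: 6 -> 5 -> 8; weights 1 + 1 = 2)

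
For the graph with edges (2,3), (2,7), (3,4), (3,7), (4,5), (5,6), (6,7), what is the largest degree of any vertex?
3 (attained at vertices 3, 7)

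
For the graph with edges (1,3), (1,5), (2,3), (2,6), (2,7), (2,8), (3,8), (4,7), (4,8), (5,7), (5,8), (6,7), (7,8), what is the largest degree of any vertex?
5 (attained at vertices 7, 8)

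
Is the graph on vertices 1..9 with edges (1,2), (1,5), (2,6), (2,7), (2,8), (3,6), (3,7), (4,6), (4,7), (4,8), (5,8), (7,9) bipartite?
Yes. Partition: {1, 6, 7, 8}, {2, 3, 4, 5, 9}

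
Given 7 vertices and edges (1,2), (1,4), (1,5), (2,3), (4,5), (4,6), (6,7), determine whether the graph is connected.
Yes (BFS from 1 visits [1, 2, 4, 5, 3, 6, 7] — all 7 vertices reached)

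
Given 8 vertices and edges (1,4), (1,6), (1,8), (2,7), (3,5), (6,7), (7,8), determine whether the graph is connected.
No, it has 2 components: {1, 2, 4, 6, 7, 8}, {3, 5}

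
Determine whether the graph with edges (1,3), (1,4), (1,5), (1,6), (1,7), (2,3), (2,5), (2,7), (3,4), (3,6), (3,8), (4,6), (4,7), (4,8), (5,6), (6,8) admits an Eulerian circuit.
No (8 vertices have odd degree: {1, 2, 3, 4, 5, 6, 7, 8}; Eulerian circuit requires 0)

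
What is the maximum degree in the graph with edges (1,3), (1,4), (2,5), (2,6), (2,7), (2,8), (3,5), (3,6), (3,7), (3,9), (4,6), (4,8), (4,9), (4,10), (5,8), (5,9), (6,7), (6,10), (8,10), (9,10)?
5 (attained at vertices 3, 4, 6)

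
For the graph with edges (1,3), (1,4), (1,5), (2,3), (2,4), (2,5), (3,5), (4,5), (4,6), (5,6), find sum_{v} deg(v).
20 (handshake: sum of degrees = 2|E| = 2 x 10 = 20)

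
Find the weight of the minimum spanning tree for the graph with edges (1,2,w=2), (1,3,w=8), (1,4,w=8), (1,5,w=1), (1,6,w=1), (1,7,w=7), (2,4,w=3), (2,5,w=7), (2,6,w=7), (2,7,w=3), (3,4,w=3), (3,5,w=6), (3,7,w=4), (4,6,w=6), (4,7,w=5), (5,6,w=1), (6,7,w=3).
13 (MST edges: (1,2,w=2), (1,5,w=1), (1,6,w=1), (2,4,w=3), (2,7,w=3), (3,4,w=3); sum of weights 2 + 1 + 1 + 3 + 3 + 3 = 13)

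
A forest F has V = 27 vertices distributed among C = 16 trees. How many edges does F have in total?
11 (Each of the 16 component trees on V_i vertices has V_i - 1 edges; summing gives V - C = 27 - 16 = 11)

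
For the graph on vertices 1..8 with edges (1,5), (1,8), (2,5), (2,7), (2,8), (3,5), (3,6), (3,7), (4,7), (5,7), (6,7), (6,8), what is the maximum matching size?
4 (matching: (1,5), (2,8), (3,6), (4,7); upper bound floor(n/2) = floor(8/2) = 4)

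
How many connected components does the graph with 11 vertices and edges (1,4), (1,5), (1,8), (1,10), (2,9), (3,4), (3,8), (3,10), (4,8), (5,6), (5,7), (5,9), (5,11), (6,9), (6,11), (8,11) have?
1 (components: {1, 2, 3, 4, 5, 6, 7, 8, 9, 10, 11})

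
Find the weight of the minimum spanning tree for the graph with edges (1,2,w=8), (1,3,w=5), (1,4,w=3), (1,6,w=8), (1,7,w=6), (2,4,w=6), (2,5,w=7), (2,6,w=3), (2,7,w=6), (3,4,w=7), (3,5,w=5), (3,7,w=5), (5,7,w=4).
26 (MST edges: (1,3,w=5), (1,4,w=3), (2,4,w=6), (2,6,w=3), (3,5,w=5), (5,7,w=4); sum of weights 5 + 3 + 6 + 3 + 5 + 4 = 26)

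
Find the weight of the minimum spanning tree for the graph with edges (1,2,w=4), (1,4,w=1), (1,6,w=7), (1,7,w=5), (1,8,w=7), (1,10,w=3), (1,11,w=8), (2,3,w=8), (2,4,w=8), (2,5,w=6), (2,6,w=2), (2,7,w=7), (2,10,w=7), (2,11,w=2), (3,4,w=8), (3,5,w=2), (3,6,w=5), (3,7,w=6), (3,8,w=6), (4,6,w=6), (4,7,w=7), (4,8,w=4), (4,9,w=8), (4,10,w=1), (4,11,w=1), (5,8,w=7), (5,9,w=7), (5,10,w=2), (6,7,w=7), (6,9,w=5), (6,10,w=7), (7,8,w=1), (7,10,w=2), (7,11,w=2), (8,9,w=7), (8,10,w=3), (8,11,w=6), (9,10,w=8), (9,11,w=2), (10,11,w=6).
16 (MST edges: (1,4,w=1), (2,6,w=2), (2,11,w=2), (3,5,w=2), (4,10,w=1), (4,11,w=1), (5,10,w=2), (7,8,w=1), (7,10,w=2), (9,11,w=2); sum of weights 1 + 2 + 2 + 2 + 1 + 1 + 2 + 1 + 2 + 2 = 16)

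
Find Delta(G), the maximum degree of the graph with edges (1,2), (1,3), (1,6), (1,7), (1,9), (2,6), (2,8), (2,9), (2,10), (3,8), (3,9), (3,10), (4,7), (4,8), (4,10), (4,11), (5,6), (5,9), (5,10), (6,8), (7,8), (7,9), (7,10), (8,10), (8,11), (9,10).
7 (attained at vertices 8, 10)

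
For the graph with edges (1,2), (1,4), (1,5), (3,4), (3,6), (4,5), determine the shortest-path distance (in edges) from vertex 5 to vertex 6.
3 (path: 5 -> 4 -> 3 -> 6, 3 edges)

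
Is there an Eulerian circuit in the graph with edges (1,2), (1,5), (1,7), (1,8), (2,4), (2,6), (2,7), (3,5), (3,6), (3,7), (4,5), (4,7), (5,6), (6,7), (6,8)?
No (4 vertices have odd degree: {3, 4, 6, 7}; Eulerian circuit requires 0)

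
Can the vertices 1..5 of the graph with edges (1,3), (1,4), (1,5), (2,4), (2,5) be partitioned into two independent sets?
Yes. Partition: {1, 2}, {3, 4, 5}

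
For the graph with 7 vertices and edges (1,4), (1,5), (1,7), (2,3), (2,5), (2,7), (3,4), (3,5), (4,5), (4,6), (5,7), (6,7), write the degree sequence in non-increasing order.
[5, 4, 4, 3, 3, 3, 2] (degrees: deg(1)=3, deg(2)=3, deg(3)=3, deg(4)=4, deg(5)=5, deg(6)=2, deg(7)=4)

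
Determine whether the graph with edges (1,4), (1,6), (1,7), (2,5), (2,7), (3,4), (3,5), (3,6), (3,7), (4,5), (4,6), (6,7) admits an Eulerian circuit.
No (2 vertices have odd degree: {1, 5}; Eulerian circuit requires 0)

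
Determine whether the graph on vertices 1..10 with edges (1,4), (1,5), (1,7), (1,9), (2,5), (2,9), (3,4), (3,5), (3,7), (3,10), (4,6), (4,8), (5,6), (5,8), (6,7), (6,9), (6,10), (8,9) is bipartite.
Yes. Partition: {1, 2, 3, 6, 8}, {4, 5, 7, 9, 10}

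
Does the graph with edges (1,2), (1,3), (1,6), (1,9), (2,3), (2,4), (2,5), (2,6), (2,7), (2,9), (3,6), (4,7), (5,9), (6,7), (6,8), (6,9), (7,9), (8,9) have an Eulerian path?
Yes (the graph is connected and exactly 2 vertices have odd degree: {2, 3}; any Eulerian path must start and end at those)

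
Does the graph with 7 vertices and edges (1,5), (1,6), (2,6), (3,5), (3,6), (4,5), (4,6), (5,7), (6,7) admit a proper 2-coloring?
Yes. Partition: {1, 2, 3, 4, 7}, {5, 6}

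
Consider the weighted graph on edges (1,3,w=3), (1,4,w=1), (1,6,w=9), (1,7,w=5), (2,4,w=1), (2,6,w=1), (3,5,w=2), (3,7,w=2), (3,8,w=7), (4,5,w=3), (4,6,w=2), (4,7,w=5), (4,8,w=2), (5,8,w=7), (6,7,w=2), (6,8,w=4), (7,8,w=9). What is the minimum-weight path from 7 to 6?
2 (path: 7 -> 6; weights 2 = 2)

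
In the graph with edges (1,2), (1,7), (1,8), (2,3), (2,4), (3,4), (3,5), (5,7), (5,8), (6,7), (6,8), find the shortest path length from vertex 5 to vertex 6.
2 (path: 5 -> 8 -> 6, 2 edges)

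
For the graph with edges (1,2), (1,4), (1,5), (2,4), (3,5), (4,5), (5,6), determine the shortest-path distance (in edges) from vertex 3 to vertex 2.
3 (path: 3 -> 5 -> 1 -> 2, 3 edges)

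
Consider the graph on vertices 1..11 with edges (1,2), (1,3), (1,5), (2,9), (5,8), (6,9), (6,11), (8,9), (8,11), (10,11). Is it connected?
No, it has 3 components: {1, 2, 3, 5, 6, 8, 9, 10, 11}, {4}, {7}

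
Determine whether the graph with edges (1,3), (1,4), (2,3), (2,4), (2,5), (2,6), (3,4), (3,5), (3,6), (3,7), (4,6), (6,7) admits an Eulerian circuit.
Yes (the graph is connected and all 7 vertices have even degree)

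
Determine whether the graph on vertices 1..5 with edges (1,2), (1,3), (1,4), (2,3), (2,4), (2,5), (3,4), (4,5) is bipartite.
No (odd cycle of length 3: 2 -> 1 -> 3 -> 2)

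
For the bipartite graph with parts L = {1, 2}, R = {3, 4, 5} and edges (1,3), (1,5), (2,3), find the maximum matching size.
2 (matching: (1,5), (2,3); upper bound min(|L|,|R|) = min(2,3) = 2)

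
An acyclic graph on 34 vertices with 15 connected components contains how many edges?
19 (Each of the 15 component trees on V_i vertices has V_i - 1 edges; summing gives V - C = 34 - 15 = 19)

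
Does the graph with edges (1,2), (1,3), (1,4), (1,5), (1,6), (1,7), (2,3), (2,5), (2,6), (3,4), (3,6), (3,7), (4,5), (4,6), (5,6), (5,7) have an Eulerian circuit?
No (4 vertices have odd degree: {3, 5, 6, 7}; Eulerian circuit requires 0)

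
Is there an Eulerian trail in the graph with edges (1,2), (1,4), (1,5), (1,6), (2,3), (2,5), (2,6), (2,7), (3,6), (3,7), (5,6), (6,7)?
No (6 vertices have odd degree: {2, 3, 4, 5, 6, 7}; Eulerian path requires 0 or 2)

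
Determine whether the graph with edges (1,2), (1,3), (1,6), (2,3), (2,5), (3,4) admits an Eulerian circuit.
No (6 vertices have odd degree: {1, 2, 3, 4, 5, 6}; Eulerian circuit requires 0)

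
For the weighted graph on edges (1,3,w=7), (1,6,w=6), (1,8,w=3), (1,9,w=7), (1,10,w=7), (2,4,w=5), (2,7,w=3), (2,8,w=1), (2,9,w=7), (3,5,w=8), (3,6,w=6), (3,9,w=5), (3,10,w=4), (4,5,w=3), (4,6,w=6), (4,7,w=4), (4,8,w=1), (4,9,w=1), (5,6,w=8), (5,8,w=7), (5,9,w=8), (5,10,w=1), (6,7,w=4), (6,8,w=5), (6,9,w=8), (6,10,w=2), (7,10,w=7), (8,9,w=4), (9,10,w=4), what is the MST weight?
19 (MST edges: (1,8,w=3), (2,7,w=3), (2,8,w=1), (3,10,w=4), (4,5,w=3), (4,8,w=1), (4,9,w=1), (5,10,w=1), (6,10,w=2); sum of weights 3 + 3 + 1 + 4 + 3 + 1 + 1 + 1 + 2 = 19)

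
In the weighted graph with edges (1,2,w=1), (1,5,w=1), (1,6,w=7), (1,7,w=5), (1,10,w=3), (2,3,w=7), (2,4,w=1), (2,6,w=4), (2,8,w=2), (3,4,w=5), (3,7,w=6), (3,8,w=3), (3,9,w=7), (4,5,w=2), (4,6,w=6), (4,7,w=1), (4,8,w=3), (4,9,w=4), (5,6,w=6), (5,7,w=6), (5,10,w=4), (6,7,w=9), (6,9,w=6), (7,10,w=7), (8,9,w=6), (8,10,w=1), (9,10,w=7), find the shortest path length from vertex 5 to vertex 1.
1 (path: 5 -> 1; weights 1 = 1)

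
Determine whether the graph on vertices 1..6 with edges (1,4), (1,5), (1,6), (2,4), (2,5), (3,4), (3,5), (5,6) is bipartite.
No (odd cycle of length 3: 5 -> 1 -> 6 -> 5)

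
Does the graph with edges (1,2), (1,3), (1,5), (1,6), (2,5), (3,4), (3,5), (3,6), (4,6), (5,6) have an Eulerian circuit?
Yes (the graph is connected and all 6 vertices have even degree)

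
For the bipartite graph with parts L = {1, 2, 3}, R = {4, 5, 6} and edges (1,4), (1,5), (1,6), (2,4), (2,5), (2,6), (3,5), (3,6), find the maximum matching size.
3 (matching: (1,6), (2,4), (3,5); upper bound min(|L|,|R|) = min(3,3) = 3)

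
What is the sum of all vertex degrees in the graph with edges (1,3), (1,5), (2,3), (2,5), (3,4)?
10 (handshake: sum of degrees = 2|E| = 2 x 5 = 10)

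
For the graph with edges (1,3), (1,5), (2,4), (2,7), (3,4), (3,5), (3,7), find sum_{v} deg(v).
14 (handshake: sum of degrees = 2|E| = 2 x 7 = 14)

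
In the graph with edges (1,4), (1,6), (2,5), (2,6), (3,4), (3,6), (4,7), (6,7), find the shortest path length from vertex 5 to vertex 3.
3 (path: 5 -> 2 -> 6 -> 3, 3 edges)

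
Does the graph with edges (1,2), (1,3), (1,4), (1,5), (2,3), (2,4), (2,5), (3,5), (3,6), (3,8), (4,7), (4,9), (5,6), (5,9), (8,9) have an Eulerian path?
No (4 vertices have odd degree: {3, 5, 7, 9}; Eulerian path requires 0 or 2)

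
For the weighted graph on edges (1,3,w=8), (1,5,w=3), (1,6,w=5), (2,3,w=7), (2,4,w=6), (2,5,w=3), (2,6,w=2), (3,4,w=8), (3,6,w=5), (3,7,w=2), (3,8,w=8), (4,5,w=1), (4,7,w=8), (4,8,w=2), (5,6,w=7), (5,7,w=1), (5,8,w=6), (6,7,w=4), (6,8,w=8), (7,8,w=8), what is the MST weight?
14 (MST edges: (1,5,w=3), (2,5,w=3), (2,6,w=2), (3,7,w=2), (4,5,w=1), (4,8,w=2), (5,7,w=1); sum of weights 3 + 3 + 2 + 2 + 1 + 2 + 1 = 14)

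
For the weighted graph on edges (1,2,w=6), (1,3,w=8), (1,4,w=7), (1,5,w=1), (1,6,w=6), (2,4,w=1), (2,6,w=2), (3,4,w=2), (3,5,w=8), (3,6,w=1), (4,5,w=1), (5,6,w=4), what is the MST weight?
6 (MST edges: (1,5,w=1), (2,4,w=1), (2,6,w=2), (3,6,w=1), (4,5,w=1); sum of weights 1 + 1 + 2 + 1 + 1 = 6)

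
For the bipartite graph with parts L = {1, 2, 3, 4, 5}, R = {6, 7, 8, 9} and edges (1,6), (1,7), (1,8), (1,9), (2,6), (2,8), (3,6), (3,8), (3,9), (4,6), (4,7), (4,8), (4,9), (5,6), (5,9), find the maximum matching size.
4 (matching: (1,9), (2,8), (3,6), (4,7); upper bound min(|L|,|R|) = min(5,4) = 4)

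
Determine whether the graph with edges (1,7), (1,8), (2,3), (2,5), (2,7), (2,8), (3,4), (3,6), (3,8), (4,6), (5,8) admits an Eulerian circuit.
Yes (the graph is connected and all 8 vertices have even degree)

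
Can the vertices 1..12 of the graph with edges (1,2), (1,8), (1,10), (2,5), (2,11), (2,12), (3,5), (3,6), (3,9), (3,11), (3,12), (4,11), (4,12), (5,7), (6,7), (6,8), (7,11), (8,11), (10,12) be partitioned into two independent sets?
Yes. Partition: {1, 5, 6, 9, 11, 12}, {2, 3, 4, 7, 8, 10}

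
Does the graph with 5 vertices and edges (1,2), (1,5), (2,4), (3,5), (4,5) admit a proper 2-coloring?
Yes. Partition: {1, 3, 4}, {2, 5}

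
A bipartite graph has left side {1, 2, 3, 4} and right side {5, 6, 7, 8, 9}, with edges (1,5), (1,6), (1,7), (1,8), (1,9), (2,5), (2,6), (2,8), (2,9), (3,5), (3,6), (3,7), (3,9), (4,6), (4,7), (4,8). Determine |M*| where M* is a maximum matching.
4 (matching: (1,9), (2,8), (3,7), (4,6); upper bound min(|L|,|R|) = min(4,5) = 4)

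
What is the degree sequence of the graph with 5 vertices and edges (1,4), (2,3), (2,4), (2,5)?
[3, 2, 1, 1, 1] (degrees: deg(1)=1, deg(2)=3, deg(3)=1, deg(4)=2, deg(5)=1)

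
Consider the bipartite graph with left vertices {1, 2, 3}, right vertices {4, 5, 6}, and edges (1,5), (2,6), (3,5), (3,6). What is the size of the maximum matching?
2 (matching: (1,5), (2,6); upper bound min(|L|,|R|) = min(3,3) = 3)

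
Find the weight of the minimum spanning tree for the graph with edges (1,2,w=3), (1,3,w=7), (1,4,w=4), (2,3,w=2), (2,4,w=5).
9 (MST edges: (1,2,w=3), (1,4,w=4), (2,3,w=2); sum of weights 3 + 4 + 2 = 9)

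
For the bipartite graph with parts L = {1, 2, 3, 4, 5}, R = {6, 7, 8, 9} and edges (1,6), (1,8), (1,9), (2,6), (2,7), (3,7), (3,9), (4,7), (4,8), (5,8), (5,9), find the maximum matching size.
4 (matching: (1,9), (2,6), (3,7), (4,8); upper bound min(|L|,|R|) = min(5,4) = 4)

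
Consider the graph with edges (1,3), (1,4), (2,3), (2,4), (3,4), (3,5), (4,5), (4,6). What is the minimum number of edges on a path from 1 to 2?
2 (path: 1 -> 4 -> 2, 2 edges)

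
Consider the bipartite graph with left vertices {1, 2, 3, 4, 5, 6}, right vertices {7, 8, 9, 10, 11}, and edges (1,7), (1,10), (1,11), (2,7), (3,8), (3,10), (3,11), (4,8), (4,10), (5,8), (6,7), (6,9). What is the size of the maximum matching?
5 (matching: (1,11), (2,7), (3,10), (4,8), (6,9); upper bound min(|L|,|R|) = min(6,5) = 5)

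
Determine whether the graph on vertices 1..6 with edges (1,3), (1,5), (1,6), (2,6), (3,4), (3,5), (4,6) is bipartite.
No (odd cycle of length 3: 5 -> 1 -> 3 -> 5)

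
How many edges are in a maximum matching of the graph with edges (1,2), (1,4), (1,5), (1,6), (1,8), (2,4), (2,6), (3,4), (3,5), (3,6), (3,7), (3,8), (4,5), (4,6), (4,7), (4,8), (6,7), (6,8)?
4 (matching: (1,8), (2,6), (3,7), (4,5); upper bound floor(n/2) = floor(8/2) = 4)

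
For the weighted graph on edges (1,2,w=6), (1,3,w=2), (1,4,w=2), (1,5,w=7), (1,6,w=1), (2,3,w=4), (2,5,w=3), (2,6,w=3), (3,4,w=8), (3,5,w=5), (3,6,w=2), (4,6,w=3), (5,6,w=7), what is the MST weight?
11 (MST edges: (1,3,w=2), (1,4,w=2), (1,6,w=1), (2,5,w=3), (2,6,w=3); sum of weights 2 + 2 + 1 + 3 + 3 = 11)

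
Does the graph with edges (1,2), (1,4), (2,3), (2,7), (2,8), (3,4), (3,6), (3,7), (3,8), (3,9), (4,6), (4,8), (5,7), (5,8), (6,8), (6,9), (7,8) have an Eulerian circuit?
Yes (the graph is connected and all 9 vertices have even degree)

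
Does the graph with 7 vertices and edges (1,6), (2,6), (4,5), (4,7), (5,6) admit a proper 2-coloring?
Yes. Partition: {1, 2, 3, 5, 7}, {4, 6}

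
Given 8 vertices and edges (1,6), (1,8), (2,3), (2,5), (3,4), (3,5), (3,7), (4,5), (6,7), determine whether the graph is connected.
Yes (BFS from 1 visits [1, 6, 8, 7, 3, 2, 4, 5] — all 8 vertices reached)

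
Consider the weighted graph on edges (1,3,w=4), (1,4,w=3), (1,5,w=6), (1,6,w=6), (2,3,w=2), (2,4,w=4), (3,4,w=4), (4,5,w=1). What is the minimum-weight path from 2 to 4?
4 (path: 2 -> 4; weights 4 = 4)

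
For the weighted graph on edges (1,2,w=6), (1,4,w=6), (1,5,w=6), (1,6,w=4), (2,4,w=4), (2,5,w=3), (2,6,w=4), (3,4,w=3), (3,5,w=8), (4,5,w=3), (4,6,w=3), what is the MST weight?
16 (MST edges: (1,6,w=4), (2,5,w=3), (3,4,w=3), (4,5,w=3), (4,6,w=3); sum of weights 4 + 3 + 3 + 3 + 3 = 16)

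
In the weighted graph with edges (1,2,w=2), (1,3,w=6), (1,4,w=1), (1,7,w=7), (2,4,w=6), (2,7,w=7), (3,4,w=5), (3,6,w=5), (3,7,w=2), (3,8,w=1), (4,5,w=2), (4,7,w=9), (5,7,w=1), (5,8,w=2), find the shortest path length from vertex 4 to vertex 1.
1 (path: 4 -> 1; weights 1 = 1)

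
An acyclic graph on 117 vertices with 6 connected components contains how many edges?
111 (Each of the 6 component trees on V_i vertices has V_i - 1 edges; summing gives V - C = 117 - 6 = 111)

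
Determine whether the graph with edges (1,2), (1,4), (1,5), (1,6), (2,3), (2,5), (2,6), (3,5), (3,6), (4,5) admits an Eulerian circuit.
No (2 vertices have odd degree: {3, 6}; Eulerian circuit requires 0)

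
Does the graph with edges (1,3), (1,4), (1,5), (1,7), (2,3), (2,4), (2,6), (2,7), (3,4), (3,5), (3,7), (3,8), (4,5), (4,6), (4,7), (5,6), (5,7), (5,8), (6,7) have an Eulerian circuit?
Yes (the graph is connected and all 8 vertices have even degree)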